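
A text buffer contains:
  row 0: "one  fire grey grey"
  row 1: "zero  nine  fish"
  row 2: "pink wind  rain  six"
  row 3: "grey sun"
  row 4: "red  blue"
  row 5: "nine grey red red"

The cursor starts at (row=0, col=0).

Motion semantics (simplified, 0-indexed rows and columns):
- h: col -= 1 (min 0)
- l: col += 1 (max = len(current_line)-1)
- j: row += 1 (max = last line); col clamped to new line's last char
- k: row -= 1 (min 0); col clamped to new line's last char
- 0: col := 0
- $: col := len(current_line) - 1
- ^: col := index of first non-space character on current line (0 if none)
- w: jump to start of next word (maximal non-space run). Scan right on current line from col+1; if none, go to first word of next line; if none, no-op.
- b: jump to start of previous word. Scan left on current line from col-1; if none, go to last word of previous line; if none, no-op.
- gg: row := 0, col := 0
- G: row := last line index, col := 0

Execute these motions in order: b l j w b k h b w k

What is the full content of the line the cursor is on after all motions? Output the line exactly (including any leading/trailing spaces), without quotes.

After 1 (b): row=0 col=0 char='o'
After 2 (l): row=0 col=1 char='n'
After 3 (j): row=1 col=1 char='e'
After 4 (w): row=1 col=6 char='n'
After 5 (b): row=1 col=0 char='z'
After 6 (k): row=0 col=0 char='o'
After 7 (h): row=0 col=0 char='o'
After 8 (b): row=0 col=0 char='o'
After 9 (w): row=0 col=5 char='f'
After 10 (k): row=0 col=5 char='f'

Answer: one  fire grey grey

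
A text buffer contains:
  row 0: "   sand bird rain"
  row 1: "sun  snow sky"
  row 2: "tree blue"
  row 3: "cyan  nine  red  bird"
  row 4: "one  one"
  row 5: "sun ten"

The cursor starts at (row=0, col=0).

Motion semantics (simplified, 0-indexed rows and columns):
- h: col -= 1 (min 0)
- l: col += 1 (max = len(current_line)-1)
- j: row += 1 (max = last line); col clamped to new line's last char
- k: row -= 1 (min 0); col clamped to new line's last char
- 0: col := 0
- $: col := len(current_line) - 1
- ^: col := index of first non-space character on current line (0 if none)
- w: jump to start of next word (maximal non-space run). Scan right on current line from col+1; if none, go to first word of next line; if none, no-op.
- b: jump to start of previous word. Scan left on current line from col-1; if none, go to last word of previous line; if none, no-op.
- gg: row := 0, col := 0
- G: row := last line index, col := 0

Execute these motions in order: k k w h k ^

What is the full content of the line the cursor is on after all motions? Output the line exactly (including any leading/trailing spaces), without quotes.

After 1 (k): row=0 col=0 char='_'
After 2 (k): row=0 col=0 char='_'
After 3 (w): row=0 col=3 char='s'
After 4 (h): row=0 col=2 char='_'
After 5 (k): row=0 col=2 char='_'
After 6 (^): row=0 col=3 char='s'

Answer:    sand bird rain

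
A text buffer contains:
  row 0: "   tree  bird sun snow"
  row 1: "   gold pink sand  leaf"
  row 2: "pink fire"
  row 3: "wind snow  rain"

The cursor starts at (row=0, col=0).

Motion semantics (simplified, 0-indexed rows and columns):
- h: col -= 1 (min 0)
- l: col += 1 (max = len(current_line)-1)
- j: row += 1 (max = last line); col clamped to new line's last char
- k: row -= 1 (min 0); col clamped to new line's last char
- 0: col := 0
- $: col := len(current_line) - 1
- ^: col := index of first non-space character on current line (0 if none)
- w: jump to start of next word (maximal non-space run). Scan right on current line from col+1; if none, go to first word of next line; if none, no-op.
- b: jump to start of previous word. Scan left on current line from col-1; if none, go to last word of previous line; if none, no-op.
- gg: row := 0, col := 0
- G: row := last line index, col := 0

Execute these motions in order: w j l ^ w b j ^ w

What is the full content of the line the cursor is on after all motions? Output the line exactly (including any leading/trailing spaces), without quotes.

Answer: pink fire

Derivation:
After 1 (w): row=0 col=3 char='t'
After 2 (j): row=1 col=3 char='g'
After 3 (l): row=1 col=4 char='o'
After 4 (^): row=1 col=3 char='g'
After 5 (w): row=1 col=8 char='p'
After 6 (b): row=1 col=3 char='g'
After 7 (j): row=2 col=3 char='k'
After 8 (^): row=2 col=0 char='p'
After 9 (w): row=2 col=5 char='f'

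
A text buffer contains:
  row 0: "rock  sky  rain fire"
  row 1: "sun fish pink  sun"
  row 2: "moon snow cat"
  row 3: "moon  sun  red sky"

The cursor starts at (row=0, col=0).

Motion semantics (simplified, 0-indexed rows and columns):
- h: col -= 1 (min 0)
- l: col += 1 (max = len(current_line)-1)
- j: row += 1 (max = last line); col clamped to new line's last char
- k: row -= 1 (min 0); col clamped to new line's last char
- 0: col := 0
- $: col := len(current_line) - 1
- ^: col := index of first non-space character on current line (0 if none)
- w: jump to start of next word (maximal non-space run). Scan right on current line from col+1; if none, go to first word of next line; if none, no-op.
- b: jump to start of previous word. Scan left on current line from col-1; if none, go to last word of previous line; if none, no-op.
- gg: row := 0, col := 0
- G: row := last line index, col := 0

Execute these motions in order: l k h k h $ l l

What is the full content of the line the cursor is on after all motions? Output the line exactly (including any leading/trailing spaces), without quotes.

Answer: rock  sky  rain fire

Derivation:
After 1 (l): row=0 col=1 char='o'
After 2 (k): row=0 col=1 char='o'
After 3 (h): row=0 col=0 char='r'
After 4 (k): row=0 col=0 char='r'
After 5 (h): row=0 col=0 char='r'
After 6 ($): row=0 col=19 char='e'
After 7 (l): row=0 col=19 char='e'
After 8 (l): row=0 col=19 char='e'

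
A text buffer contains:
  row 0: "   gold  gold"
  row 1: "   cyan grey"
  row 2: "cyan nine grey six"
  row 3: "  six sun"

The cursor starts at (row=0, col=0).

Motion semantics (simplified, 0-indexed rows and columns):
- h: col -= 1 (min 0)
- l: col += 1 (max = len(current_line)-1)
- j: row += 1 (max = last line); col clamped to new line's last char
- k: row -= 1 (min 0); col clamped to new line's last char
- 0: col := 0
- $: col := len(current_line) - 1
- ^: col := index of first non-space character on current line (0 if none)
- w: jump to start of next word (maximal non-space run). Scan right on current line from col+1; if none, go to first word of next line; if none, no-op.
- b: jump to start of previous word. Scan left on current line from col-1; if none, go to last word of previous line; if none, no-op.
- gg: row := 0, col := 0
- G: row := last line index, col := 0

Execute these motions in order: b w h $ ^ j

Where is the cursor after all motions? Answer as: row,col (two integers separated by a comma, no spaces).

After 1 (b): row=0 col=0 char='_'
After 2 (w): row=0 col=3 char='g'
After 3 (h): row=0 col=2 char='_'
After 4 ($): row=0 col=12 char='d'
After 5 (^): row=0 col=3 char='g'
After 6 (j): row=1 col=3 char='c'

Answer: 1,3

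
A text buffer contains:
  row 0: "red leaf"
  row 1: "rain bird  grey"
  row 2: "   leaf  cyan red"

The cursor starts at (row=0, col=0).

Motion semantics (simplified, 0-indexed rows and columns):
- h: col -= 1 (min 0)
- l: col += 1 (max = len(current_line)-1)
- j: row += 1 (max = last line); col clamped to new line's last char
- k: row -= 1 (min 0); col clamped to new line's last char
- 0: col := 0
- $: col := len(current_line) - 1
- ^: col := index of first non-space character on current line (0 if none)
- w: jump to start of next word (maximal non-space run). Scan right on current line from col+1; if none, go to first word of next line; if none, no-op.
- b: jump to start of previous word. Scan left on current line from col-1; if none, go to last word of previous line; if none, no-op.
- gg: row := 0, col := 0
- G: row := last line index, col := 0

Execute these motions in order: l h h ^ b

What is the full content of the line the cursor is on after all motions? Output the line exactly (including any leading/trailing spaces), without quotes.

Answer: red leaf

Derivation:
After 1 (l): row=0 col=1 char='e'
After 2 (h): row=0 col=0 char='r'
After 3 (h): row=0 col=0 char='r'
After 4 (^): row=0 col=0 char='r'
After 5 (b): row=0 col=0 char='r'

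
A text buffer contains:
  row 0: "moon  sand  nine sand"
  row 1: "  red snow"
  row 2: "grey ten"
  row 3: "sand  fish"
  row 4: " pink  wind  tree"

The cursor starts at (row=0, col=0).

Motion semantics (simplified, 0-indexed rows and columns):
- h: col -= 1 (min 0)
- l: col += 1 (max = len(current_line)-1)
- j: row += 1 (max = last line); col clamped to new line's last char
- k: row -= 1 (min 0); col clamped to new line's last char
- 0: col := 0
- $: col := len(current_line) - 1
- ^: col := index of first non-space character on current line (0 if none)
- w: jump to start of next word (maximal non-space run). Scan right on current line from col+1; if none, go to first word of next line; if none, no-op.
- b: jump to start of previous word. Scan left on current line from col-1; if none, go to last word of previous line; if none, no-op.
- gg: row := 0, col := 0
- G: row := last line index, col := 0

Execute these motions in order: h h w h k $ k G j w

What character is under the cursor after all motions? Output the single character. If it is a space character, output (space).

After 1 (h): row=0 col=0 char='m'
After 2 (h): row=0 col=0 char='m'
After 3 (w): row=0 col=6 char='s'
After 4 (h): row=0 col=5 char='_'
After 5 (k): row=0 col=5 char='_'
After 6 ($): row=0 col=20 char='d'
After 7 (k): row=0 col=20 char='d'
After 8 (G): row=4 col=0 char='_'
After 9 (j): row=4 col=0 char='_'
After 10 (w): row=4 col=1 char='p'

Answer: p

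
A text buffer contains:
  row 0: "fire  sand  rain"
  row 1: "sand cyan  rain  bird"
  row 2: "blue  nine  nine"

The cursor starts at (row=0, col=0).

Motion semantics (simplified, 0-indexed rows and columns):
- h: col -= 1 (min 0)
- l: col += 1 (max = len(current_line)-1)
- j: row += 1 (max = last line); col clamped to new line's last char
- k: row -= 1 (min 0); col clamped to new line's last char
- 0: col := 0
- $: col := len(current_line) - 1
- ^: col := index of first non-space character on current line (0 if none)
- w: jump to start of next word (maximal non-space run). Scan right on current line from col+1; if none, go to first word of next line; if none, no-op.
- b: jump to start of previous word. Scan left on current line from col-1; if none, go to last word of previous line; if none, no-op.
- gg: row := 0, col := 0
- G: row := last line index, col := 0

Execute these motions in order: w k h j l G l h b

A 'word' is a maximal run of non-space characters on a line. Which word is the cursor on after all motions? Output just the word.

Answer: bird

Derivation:
After 1 (w): row=0 col=6 char='s'
After 2 (k): row=0 col=6 char='s'
After 3 (h): row=0 col=5 char='_'
After 4 (j): row=1 col=5 char='c'
After 5 (l): row=1 col=6 char='y'
After 6 (G): row=2 col=0 char='b'
After 7 (l): row=2 col=1 char='l'
After 8 (h): row=2 col=0 char='b'
After 9 (b): row=1 col=17 char='b'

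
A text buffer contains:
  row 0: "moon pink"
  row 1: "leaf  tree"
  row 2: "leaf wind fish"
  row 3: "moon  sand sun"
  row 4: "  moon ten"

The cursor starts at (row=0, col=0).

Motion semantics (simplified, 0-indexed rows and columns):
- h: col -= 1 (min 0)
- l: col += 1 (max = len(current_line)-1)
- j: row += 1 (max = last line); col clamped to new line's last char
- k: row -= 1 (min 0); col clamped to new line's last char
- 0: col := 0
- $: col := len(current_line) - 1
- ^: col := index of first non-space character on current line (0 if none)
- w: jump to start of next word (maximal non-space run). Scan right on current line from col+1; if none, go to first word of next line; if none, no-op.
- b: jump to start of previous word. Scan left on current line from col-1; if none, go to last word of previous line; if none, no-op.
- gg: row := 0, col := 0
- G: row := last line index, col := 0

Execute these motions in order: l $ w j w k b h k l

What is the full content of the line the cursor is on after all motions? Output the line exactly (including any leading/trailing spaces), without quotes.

Answer: moon pink

Derivation:
After 1 (l): row=0 col=1 char='o'
After 2 ($): row=0 col=8 char='k'
After 3 (w): row=1 col=0 char='l'
After 4 (j): row=2 col=0 char='l'
After 5 (w): row=2 col=5 char='w'
After 6 (k): row=1 col=5 char='_'
After 7 (b): row=1 col=0 char='l'
After 8 (h): row=1 col=0 char='l'
After 9 (k): row=0 col=0 char='m'
After 10 (l): row=0 col=1 char='o'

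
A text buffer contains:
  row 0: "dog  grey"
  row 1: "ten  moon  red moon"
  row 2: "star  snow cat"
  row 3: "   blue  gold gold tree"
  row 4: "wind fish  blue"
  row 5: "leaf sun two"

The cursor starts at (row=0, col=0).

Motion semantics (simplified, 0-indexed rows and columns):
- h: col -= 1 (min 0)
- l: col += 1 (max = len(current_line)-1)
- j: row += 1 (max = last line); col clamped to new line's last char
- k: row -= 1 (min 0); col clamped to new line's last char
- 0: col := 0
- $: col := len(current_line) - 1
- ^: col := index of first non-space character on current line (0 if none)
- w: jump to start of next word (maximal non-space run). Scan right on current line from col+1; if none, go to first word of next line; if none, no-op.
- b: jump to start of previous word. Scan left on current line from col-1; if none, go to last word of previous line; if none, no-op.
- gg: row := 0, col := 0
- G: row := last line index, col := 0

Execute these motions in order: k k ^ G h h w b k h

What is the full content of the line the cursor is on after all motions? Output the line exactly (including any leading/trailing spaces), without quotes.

After 1 (k): row=0 col=0 char='d'
After 2 (k): row=0 col=0 char='d'
After 3 (^): row=0 col=0 char='d'
After 4 (G): row=5 col=0 char='l'
After 5 (h): row=5 col=0 char='l'
After 6 (h): row=5 col=0 char='l'
After 7 (w): row=5 col=5 char='s'
After 8 (b): row=5 col=0 char='l'
After 9 (k): row=4 col=0 char='w'
After 10 (h): row=4 col=0 char='w'

Answer: wind fish  blue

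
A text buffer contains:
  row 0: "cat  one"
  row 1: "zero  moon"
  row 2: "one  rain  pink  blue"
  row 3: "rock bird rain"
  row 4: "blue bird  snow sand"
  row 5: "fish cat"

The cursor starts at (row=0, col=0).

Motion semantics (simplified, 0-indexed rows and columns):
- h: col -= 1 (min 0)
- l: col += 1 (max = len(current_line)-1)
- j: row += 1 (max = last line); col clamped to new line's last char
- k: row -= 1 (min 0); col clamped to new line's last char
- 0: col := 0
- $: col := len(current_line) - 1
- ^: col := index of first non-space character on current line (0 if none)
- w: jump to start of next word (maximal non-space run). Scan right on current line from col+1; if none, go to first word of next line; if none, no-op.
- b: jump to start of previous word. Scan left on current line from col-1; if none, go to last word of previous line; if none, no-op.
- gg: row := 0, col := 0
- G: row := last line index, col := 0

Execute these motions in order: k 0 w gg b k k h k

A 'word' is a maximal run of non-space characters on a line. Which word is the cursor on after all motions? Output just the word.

Answer: cat

Derivation:
After 1 (k): row=0 col=0 char='c'
After 2 (0): row=0 col=0 char='c'
After 3 (w): row=0 col=5 char='o'
After 4 (gg): row=0 col=0 char='c'
After 5 (b): row=0 col=0 char='c'
After 6 (k): row=0 col=0 char='c'
After 7 (k): row=0 col=0 char='c'
After 8 (h): row=0 col=0 char='c'
After 9 (k): row=0 col=0 char='c'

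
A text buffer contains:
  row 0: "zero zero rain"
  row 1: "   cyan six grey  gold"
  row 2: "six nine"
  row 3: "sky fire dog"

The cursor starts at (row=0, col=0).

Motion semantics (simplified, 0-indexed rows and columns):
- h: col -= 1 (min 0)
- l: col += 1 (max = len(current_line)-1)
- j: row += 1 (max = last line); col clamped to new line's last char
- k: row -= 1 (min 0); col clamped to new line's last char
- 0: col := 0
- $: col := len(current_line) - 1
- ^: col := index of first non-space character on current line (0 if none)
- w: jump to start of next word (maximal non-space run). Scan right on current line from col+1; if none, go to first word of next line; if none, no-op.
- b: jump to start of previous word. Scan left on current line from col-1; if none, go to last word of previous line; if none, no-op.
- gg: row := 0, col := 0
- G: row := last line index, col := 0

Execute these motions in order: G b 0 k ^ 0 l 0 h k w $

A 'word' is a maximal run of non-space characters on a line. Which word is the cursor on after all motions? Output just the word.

After 1 (G): row=3 col=0 char='s'
After 2 (b): row=2 col=4 char='n'
After 3 (0): row=2 col=0 char='s'
After 4 (k): row=1 col=0 char='_'
After 5 (^): row=1 col=3 char='c'
After 6 (0): row=1 col=0 char='_'
After 7 (l): row=1 col=1 char='_'
After 8 (0): row=1 col=0 char='_'
After 9 (h): row=1 col=0 char='_'
After 10 (k): row=0 col=0 char='z'
After 11 (w): row=0 col=5 char='z'
After 12 ($): row=0 col=13 char='n'

Answer: rain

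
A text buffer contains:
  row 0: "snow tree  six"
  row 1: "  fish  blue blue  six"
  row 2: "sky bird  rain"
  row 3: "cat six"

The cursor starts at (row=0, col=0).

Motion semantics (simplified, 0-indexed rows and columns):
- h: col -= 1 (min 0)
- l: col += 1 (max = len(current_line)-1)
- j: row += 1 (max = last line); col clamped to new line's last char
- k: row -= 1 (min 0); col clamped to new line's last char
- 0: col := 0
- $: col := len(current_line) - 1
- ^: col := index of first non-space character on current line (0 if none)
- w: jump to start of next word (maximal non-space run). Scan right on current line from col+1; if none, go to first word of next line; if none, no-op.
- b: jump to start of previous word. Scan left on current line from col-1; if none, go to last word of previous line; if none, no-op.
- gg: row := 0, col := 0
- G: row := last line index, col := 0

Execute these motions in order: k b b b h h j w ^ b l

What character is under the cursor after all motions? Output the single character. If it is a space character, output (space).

Answer: i

Derivation:
After 1 (k): row=0 col=0 char='s'
After 2 (b): row=0 col=0 char='s'
After 3 (b): row=0 col=0 char='s'
After 4 (b): row=0 col=0 char='s'
After 5 (h): row=0 col=0 char='s'
After 6 (h): row=0 col=0 char='s'
After 7 (j): row=1 col=0 char='_'
After 8 (w): row=1 col=2 char='f'
After 9 (^): row=1 col=2 char='f'
After 10 (b): row=0 col=11 char='s'
After 11 (l): row=0 col=12 char='i'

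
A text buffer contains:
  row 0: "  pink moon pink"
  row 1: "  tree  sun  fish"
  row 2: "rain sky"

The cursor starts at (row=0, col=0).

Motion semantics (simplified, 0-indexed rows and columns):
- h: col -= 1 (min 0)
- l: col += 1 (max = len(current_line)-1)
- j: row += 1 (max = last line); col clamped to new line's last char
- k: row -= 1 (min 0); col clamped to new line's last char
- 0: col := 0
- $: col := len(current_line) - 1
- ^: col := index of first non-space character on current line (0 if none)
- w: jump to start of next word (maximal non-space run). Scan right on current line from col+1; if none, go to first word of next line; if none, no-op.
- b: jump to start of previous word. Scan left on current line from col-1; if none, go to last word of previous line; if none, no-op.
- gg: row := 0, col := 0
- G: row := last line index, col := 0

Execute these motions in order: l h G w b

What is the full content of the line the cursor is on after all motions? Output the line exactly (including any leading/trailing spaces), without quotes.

After 1 (l): row=0 col=1 char='_'
After 2 (h): row=0 col=0 char='_'
After 3 (G): row=2 col=0 char='r'
After 4 (w): row=2 col=5 char='s'
After 5 (b): row=2 col=0 char='r'

Answer: rain sky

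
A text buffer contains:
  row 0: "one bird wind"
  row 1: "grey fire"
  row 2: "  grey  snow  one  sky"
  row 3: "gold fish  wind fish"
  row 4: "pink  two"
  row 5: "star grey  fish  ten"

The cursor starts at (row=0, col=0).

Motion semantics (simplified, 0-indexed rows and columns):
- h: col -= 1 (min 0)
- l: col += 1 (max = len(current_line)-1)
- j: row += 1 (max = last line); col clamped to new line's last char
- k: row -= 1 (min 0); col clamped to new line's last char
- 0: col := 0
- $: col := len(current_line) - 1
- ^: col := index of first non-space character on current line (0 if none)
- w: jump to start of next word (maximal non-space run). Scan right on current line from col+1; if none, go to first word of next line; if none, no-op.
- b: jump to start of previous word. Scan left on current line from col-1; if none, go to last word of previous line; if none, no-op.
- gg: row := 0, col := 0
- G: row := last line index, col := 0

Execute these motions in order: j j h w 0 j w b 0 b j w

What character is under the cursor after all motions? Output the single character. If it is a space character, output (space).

After 1 (j): row=1 col=0 char='g'
After 2 (j): row=2 col=0 char='_'
After 3 (h): row=2 col=0 char='_'
After 4 (w): row=2 col=2 char='g'
After 5 (0): row=2 col=0 char='_'
After 6 (j): row=3 col=0 char='g'
After 7 (w): row=3 col=5 char='f'
After 8 (b): row=3 col=0 char='g'
After 9 (0): row=3 col=0 char='g'
After 10 (b): row=2 col=19 char='s'
After 11 (j): row=3 col=19 char='h'
After 12 (w): row=4 col=0 char='p'

Answer: p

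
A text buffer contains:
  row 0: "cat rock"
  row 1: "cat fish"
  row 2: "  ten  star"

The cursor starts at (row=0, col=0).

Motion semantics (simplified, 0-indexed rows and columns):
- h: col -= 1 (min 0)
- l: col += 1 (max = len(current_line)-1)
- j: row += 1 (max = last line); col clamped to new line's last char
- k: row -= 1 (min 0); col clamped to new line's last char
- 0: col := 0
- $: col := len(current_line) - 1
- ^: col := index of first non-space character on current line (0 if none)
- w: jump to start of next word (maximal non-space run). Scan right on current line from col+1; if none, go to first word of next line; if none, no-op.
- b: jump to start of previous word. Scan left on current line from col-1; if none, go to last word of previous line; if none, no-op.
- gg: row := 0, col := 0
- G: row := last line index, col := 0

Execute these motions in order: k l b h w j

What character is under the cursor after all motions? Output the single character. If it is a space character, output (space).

After 1 (k): row=0 col=0 char='c'
After 2 (l): row=0 col=1 char='a'
After 3 (b): row=0 col=0 char='c'
After 4 (h): row=0 col=0 char='c'
After 5 (w): row=0 col=4 char='r'
After 6 (j): row=1 col=4 char='f'

Answer: f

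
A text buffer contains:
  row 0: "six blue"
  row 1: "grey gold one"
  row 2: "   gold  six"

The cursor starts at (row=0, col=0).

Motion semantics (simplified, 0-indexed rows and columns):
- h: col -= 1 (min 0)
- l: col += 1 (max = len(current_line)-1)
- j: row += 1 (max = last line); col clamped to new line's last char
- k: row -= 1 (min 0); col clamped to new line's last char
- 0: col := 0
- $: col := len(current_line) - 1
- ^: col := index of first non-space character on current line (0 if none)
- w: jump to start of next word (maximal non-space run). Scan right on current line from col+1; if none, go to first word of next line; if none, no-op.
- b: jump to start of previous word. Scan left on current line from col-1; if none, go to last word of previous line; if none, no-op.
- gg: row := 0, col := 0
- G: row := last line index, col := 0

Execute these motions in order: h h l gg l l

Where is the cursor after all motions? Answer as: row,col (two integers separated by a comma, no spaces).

Answer: 0,2

Derivation:
After 1 (h): row=0 col=0 char='s'
After 2 (h): row=0 col=0 char='s'
After 3 (l): row=0 col=1 char='i'
After 4 (gg): row=0 col=0 char='s'
After 5 (l): row=0 col=1 char='i'
After 6 (l): row=0 col=2 char='x'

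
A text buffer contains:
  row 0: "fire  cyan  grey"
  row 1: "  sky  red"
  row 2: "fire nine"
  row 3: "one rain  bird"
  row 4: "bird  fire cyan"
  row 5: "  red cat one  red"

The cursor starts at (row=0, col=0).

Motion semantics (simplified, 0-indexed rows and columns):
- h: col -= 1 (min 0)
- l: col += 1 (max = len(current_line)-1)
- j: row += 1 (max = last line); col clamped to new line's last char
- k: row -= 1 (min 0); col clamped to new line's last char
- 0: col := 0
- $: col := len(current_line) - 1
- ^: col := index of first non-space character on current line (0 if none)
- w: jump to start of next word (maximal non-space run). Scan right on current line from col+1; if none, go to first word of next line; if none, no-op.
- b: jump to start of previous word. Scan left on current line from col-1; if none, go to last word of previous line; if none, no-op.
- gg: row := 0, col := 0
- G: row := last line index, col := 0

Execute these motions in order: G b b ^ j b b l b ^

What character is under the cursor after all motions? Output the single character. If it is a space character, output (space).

After 1 (G): row=5 col=0 char='_'
After 2 (b): row=4 col=11 char='c'
After 3 (b): row=4 col=6 char='f'
After 4 (^): row=4 col=0 char='b'
After 5 (j): row=5 col=0 char='_'
After 6 (b): row=4 col=11 char='c'
After 7 (b): row=4 col=6 char='f'
After 8 (l): row=4 col=7 char='i'
After 9 (b): row=4 col=6 char='f'
After 10 (^): row=4 col=0 char='b'

Answer: b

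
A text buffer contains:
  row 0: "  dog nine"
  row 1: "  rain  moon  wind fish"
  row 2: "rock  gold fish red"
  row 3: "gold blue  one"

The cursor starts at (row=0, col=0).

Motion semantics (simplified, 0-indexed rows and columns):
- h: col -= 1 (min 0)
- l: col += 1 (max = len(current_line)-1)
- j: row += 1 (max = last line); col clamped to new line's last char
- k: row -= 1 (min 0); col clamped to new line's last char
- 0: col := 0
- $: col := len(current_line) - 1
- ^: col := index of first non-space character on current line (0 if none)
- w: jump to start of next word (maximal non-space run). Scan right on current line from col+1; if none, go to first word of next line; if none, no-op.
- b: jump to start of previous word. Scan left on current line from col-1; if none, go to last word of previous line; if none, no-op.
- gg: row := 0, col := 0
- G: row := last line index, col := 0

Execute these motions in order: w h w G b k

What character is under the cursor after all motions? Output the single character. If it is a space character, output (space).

After 1 (w): row=0 col=2 char='d'
After 2 (h): row=0 col=1 char='_'
After 3 (w): row=0 col=2 char='d'
After 4 (G): row=3 col=0 char='g'
After 5 (b): row=2 col=16 char='r'
After 6 (k): row=1 col=16 char='n'

Answer: n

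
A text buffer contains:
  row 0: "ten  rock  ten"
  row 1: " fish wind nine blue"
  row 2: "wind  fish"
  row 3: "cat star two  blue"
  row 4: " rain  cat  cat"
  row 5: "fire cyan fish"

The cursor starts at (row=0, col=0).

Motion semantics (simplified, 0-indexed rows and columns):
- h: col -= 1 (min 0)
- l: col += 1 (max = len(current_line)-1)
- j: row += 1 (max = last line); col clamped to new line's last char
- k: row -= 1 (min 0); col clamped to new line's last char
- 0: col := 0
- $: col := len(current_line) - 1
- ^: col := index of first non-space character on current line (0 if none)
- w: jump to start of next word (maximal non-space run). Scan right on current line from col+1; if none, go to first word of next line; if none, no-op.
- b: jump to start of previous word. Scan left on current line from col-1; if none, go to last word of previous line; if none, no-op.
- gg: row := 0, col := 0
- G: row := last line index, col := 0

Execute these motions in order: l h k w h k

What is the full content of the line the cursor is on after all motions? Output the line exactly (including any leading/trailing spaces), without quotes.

Answer: ten  rock  ten

Derivation:
After 1 (l): row=0 col=1 char='e'
After 2 (h): row=0 col=0 char='t'
After 3 (k): row=0 col=0 char='t'
After 4 (w): row=0 col=5 char='r'
After 5 (h): row=0 col=4 char='_'
After 6 (k): row=0 col=4 char='_'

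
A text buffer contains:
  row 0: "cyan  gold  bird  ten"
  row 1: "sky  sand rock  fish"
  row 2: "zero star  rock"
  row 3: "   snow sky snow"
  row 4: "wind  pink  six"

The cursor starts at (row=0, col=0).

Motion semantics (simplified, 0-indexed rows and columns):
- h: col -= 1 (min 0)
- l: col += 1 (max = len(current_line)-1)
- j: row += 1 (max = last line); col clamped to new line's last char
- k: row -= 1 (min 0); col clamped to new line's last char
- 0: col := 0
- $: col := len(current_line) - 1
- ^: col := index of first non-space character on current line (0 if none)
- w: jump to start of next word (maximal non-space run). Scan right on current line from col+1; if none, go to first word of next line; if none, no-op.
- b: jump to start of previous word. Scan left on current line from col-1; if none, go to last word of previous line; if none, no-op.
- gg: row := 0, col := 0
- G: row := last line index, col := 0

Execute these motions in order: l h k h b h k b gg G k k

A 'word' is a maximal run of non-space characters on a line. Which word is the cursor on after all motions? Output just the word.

After 1 (l): row=0 col=1 char='y'
After 2 (h): row=0 col=0 char='c'
After 3 (k): row=0 col=0 char='c'
After 4 (h): row=0 col=0 char='c'
After 5 (b): row=0 col=0 char='c'
After 6 (h): row=0 col=0 char='c'
After 7 (k): row=0 col=0 char='c'
After 8 (b): row=0 col=0 char='c'
After 9 (gg): row=0 col=0 char='c'
After 10 (G): row=4 col=0 char='w'
After 11 (k): row=3 col=0 char='_'
After 12 (k): row=2 col=0 char='z'

Answer: zero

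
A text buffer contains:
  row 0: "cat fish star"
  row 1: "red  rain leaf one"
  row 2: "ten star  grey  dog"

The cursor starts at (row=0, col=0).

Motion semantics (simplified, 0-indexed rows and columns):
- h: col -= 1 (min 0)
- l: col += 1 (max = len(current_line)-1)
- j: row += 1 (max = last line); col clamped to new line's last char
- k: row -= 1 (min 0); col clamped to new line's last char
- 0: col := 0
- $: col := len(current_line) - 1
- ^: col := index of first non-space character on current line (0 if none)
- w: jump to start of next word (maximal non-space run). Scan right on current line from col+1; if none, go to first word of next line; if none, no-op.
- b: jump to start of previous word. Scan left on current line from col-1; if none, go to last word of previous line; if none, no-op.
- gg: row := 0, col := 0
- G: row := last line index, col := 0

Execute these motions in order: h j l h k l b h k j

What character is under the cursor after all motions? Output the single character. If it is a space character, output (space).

After 1 (h): row=0 col=0 char='c'
After 2 (j): row=1 col=0 char='r'
After 3 (l): row=1 col=1 char='e'
After 4 (h): row=1 col=0 char='r'
After 5 (k): row=0 col=0 char='c'
After 6 (l): row=0 col=1 char='a'
After 7 (b): row=0 col=0 char='c'
After 8 (h): row=0 col=0 char='c'
After 9 (k): row=0 col=0 char='c'
After 10 (j): row=1 col=0 char='r'

Answer: r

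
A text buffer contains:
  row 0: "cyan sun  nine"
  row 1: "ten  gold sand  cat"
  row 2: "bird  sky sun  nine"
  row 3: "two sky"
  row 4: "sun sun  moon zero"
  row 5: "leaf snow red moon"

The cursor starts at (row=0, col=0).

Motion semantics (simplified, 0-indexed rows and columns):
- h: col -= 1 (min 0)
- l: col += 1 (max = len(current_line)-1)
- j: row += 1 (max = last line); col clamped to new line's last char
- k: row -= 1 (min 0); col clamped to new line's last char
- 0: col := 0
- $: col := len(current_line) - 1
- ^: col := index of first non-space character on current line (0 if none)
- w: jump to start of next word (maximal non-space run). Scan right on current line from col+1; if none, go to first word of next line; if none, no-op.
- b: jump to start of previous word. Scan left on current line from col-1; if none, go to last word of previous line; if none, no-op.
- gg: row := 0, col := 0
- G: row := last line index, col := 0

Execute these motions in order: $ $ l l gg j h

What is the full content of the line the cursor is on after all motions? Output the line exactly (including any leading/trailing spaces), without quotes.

Answer: ten  gold sand  cat

Derivation:
After 1 ($): row=0 col=13 char='e'
After 2 ($): row=0 col=13 char='e'
After 3 (l): row=0 col=13 char='e'
After 4 (l): row=0 col=13 char='e'
After 5 (gg): row=0 col=0 char='c'
After 6 (j): row=1 col=0 char='t'
After 7 (h): row=1 col=0 char='t'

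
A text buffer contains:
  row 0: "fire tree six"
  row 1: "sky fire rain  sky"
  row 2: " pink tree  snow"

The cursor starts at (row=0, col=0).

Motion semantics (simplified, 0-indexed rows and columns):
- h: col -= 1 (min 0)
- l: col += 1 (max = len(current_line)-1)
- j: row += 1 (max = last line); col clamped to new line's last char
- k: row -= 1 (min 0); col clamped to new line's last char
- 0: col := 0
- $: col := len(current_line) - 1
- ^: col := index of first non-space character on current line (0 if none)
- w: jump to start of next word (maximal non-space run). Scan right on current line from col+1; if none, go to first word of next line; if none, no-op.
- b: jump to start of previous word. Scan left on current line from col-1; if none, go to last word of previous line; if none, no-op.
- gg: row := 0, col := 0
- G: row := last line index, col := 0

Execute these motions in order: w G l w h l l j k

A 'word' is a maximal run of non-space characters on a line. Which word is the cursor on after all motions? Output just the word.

Answer: fire

Derivation:
After 1 (w): row=0 col=5 char='t'
After 2 (G): row=2 col=0 char='_'
After 3 (l): row=2 col=1 char='p'
After 4 (w): row=2 col=6 char='t'
After 5 (h): row=2 col=5 char='_'
After 6 (l): row=2 col=6 char='t'
After 7 (l): row=2 col=7 char='r'
After 8 (j): row=2 col=7 char='r'
After 9 (k): row=1 col=7 char='e'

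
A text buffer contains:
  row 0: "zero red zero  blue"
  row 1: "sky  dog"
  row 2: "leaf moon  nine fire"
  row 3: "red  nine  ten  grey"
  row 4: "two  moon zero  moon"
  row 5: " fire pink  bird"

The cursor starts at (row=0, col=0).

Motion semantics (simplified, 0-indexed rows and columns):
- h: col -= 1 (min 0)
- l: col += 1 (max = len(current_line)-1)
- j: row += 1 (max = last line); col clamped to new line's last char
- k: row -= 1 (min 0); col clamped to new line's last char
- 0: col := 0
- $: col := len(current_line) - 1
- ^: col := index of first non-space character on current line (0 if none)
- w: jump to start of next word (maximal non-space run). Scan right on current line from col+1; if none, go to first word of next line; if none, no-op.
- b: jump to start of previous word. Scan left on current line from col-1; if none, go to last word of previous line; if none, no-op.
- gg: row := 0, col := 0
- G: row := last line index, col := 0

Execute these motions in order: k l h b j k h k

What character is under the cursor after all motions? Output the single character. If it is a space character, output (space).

Answer: z

Derivation:
After 1 (k): row=0 col=0 char='z'
After 2 (l): row=0 col=1 char='e'
After 3 (h): row=0 col=0 char='z'
After 4 (b): row=0 col=0 char='z'
After 5 (j): row=1 col=0 char='s'
After 6 (k): row=0 col=0 char='z'
After 7 (h): row=0 col=0 char='z'
After 8 (k): row=0 col=0 char='z'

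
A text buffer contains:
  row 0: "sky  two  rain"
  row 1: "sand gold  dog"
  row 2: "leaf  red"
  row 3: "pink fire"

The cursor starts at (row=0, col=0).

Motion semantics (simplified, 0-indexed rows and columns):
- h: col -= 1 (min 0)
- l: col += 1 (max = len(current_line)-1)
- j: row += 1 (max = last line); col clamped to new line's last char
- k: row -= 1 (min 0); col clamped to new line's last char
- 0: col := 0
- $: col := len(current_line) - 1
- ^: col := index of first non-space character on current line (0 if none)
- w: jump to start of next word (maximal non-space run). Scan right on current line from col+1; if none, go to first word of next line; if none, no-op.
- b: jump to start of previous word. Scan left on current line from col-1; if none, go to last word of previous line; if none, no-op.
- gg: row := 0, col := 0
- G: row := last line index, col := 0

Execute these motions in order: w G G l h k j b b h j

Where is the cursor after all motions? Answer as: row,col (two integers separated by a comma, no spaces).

After 1 (w): row=0 col=5 char='t'
After 2 (G): row=3 col=0 char='p'
After 3 (G): row=3 col=0 char='p'
After 4 (l): row=3 col=1 char='i'
After 5 (h): row=3 col=0 char='p'
After 6 (k): row=2 col=0 char='l'
After 7 (j): row=3 col=0 char='p'
After 8 (b): row=2 col=6 char='r'
After 9 (b): row=2 col=0 char='l'
After 10 (h): row=2 col=0 char='l'
After 11 (j): row=3 col=0 char='p'

Answer: 3,0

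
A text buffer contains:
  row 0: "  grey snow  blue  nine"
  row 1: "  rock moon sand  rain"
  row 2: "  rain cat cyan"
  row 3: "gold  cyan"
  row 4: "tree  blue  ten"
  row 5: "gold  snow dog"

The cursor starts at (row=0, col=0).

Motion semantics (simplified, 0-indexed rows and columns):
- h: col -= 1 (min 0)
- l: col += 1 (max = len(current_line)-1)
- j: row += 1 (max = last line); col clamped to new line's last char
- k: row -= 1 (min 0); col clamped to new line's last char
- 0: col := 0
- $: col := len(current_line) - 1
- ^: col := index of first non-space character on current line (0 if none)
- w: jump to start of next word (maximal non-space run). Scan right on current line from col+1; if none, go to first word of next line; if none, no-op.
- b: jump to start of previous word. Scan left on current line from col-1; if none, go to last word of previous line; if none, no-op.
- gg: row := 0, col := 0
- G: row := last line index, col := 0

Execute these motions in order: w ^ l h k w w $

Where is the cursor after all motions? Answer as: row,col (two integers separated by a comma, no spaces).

Answer: 0,22

Derivation:
After 1 (w): row=0 col=2 char='g'
After 2 (^): row=0 col=2 char='g'
After 3 (l): row=0 col=3 char='r'
After 4 (h): row=0 col=2 char='g'
After 5 (k): row=0 col=2 char='g'
After 6 (w): row=0 col=7 char='s'
After 7 (w): row=0 col=13 char='b'
After 8 ($): row=0 col=22 char='e'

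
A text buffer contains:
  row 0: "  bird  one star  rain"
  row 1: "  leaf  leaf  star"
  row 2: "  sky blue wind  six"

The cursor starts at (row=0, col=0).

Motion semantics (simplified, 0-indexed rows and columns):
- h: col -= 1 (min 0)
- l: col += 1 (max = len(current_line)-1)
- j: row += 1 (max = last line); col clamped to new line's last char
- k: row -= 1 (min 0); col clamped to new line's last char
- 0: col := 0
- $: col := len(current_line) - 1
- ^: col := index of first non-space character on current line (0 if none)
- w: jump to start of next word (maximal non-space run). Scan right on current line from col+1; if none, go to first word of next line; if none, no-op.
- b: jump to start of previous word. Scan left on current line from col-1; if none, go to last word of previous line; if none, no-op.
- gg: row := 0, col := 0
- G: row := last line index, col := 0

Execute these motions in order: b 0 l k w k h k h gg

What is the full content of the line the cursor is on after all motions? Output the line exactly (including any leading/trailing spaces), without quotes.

After 1 (b): row=0 col=0 char='_'
After 2 (0): row=0 col=0 char='_'
After 3 (l): row=0 col=1 char='_'
After 4 (k): row=0 col=1 char='_'
After 5 (w): row=0 col=2 char='b'
After 6 (k): row=0 col=2 char='b'
After 7 (h): row=0 col=1 char='_'
After 8 (k): row=0 col=1 char='_'
After 9 (h): row=0 col=0 char='_'
After 10 (gg): row=0 col=0 char='_'

Answer:   bird  one star  rain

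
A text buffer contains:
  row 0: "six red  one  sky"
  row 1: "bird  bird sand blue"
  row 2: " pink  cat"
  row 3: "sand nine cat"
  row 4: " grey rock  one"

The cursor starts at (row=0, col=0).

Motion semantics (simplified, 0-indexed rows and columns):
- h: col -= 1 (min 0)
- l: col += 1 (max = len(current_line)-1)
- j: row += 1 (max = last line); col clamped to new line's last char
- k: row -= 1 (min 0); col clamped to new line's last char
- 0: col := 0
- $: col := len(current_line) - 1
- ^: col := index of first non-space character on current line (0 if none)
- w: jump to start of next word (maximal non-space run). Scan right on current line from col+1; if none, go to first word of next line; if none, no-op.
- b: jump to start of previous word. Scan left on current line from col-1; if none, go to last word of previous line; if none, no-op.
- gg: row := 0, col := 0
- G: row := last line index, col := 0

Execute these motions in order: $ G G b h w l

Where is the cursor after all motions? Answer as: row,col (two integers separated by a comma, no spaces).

Answer: 3,11

Derivation:
After 1 ($): row=0 col=16 char='y'
After 2 (G): row=4 col=0 char='_'
After 3 (G): row=4 col=0 char='_'
After 4 (b): row=3 col=10 char='c'
After 5 (h): row=3 col=9 char='_'
After 6 (w): row=3 col=10 char='c'
After 7 (l): row=3 col=11 char='a'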